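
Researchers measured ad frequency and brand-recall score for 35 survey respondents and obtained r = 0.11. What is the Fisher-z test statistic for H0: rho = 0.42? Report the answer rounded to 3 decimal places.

-1.908

z_r = atanh(0.11) = 0.110447,  z_0 = atanh(0.42) = 0.447692
SE = 1/√(n−3) = 1/√32 = 0.176777
z = (z_r − z_0)/SE = (0.110447 − 0.447692) / 0.176777 = -0.337245 / 0.176777 = -1.908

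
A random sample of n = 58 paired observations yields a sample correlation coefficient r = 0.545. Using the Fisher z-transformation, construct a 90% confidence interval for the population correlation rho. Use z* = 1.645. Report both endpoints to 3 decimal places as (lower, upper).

(0.371, 0.682)

z_r = atanh(0.545) = 0.611241;  SE = 1/√(n−3) = 1/√55 = 0.134840
z-limits: 0.611241 ± 1.645·0.134840 = 0.611241 ± 0.221812 = [0.389429, 0.833053]
ρ-limits: (tanh 0.389429, tanh 0.833053) = (0.371, 0.682)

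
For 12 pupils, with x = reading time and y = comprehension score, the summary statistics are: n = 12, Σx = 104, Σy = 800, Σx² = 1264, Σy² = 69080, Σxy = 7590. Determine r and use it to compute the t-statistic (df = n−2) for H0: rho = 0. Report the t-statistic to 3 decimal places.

0.904

Numerator: nΣxy − (Σx)(Σy) = 12·7590 − (104)(800) = 7880
Denominator: √[(nΣx²−(Σx)²)(nΣy²−(Σy)²)]
  nΣx²−(Σx)² = 12·1264 − 10816 = 4352;  nΣy²−(Σy)² = 12·69080 − 640000 = 188960
  √(4352·188960) = √822353920 = 28676.7139
r = 7880 / 28676.7139 = 0.2748
t = r·√(n−2)/√(1−r²) = 0.2748·√10 / √(1−0.075515) = 0.868994 / 0.961501 = 0.904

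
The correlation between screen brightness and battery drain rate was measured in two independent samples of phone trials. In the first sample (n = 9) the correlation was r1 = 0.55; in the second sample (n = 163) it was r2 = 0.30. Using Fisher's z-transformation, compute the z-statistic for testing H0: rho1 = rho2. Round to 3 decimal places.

0.743

z1 = atanh(0.55) = 0.618381,  z2 = atanh(0.30) = 0.309520
SE = √(1/(n1−3) + 1/(n2−3)) = √(1/6 + 1/160) = √(0.1666667 + 0.0062500) = √0.1729167 = 0.415833
z = (z1 − z2)/SE = (0.618381 − 0.309520) / 0.415833 = 0.308861 / 0.415833 = 0.743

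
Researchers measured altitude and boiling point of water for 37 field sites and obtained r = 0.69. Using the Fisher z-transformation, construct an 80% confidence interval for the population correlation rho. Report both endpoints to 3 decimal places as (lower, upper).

(0.557, 0.789)

z_r = atanh(0.69) = 0.847956;  SE = 1/√(n−3) = 1/√34 = 0.171499
z-limits: 0.847956 ± 1.282·0.171499 = 0.847956 ± 0.219862 = [0.628094, 1.067818]
ρ-limits: (tanh 0.628094, tanh 1.067818) = (0.557, 0.789)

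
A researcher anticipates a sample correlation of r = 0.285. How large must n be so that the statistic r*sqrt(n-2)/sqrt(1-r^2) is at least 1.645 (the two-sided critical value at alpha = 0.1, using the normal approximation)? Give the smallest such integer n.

r√(n−2)/√(1−r²) ≥ 1.645  ⇔  n−2 ≥ (1.645)²·(1−r²)/r²
(1−r²)/r² = (1−0.081225)/0.081225 = 11.3115
n ≥ 2 + 2.706025·11.3115 = 2 + 30.6092 = 32.6092
⌈32.6092⌉ = 33

33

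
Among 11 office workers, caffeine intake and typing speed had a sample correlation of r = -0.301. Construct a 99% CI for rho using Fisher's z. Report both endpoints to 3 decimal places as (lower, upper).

(-0.840, 0.537)

z_r = atanh(-0.301) = -0.310619;  SE = 1/√(n−3) = 1/√8 = 0.353553
z-limits: -0.310619 ± 2.576·0.353553 = -0.310619 ± 0.910753 = [-1.221372, 0.600134]
ρ-limits: (tanh -1.221372, tanh 0.600134) = (-0.840, 0.537)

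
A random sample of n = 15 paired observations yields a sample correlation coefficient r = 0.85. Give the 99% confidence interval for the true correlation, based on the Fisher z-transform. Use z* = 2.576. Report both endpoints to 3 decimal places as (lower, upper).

z_r = atanh(0.85) = 1.256153;  SE = 1/√(n−3) = 1/√12 = 0.288675
z-limits: 1.256153 ± 2.576·0.288675 = 1.256153 ± 0.743627 = [0.512526, 1.999780]
ρ-limits: (tanh 0.512526, tanh 1.999780) = (0.472, 0.964)

(0.472, 0.964)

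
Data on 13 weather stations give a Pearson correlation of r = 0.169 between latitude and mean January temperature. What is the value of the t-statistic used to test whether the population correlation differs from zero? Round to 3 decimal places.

0.569

t = r·√(n−2) / √(1−r²) with r = 0.169, n = 13
  = 0.169·√11 / √(1 − 0.028561)
  = 0.169·3.316625 / 0.985616
  = 0.560510 / 0.985616 = 0.569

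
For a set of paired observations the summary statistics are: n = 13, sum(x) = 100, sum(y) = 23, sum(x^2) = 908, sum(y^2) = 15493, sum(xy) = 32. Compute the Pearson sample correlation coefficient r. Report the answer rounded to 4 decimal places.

S_xy = nΣxy − ΣxΣy = 13·32 − 100·23 = 416 − 2300 = -1884
S_xx = nΣx² − (Σx)² = 13·908 − 100² = 11804 − 10000 = 1804
S_yy = nΣy² − (Σy)² = 13·15493 − 23² = 201409 − 529 = 200880
r = S_xy / √(S_xx·S_yy) = -1884 / √(1804·200880) = -1884 / √362387520 = -1884 / 19036.4787 = -0.0990

-0.0990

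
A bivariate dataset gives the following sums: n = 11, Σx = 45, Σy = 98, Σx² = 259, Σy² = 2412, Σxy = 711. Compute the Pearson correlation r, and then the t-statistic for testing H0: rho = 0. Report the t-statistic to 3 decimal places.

6.727

S_xy = nΣxy − ΣxΣy = 11·711 − 45·98 = 7821 − 4410 = 3411
S_xx = nΣx² − (Σx)² = 11·259 − 45² = 2849 − 2025 = 824
S_yy = nΣy² − (Σy)² = 11·2412 − 98² = 26532 − 9604 = 16928
r = S_xy / √(S_xx·S_yy) = 3411 / √(824·16928) = 3411 / √13948672 = 3411 / 3734.7921 = 0.9133
t = r·√(n−2)/√(1−r²) = 0.9133·√9 / √(1−0.834117) = 2.739900 / 0.407287 = 6.727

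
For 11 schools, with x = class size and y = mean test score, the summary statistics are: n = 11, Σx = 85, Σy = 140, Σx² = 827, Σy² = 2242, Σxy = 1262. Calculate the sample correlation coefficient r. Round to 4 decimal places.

S_xy = nΣxy − ΣxΣy = 11·1262 − 85·140 = 13882 − 11900 = 1982
S_xx = nΣx² − (Σx)² = 11·827 − 85² = 9097 − 7225 = 1872
S_yy = nΣy² − (Σy)² = 11·2242 − 140² = 24662 − 19600 = 5062
r = S_xy / √(S_xx·S_yy) = 1982 / √(1872·5062) = 1982 / √9476064 = 1982 / 3078.3216 = 0.6439

0.6439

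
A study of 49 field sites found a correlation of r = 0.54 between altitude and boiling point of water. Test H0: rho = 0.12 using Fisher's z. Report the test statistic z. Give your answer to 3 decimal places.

z_r = atanh(0.54) = 0.604156,  z_0 = atanh(0.12) = 0.120581
SE = 1/√(n−3) = 1/√46 = 0.147442
z = (z_r − z_0)/SE = (0.604156 − 0.120581) / 0.147442 = 0.483575 / 0.147442 = 3.280

3.280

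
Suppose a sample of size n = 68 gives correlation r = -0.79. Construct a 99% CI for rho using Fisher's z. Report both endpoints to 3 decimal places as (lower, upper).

(-0.883, -0.636)

Fisher z: z_r = atanh(r) = ½·ln((1+(-0.79))/(1−(-0.79))) = -1.071432
SE(z) = 1/√(n−3) = 1/√65 = 0.124035
99% ⇒ z* = 2.576; margin = 2.576·0.124035 = 0.319514
CI on z-scale: (-1.390946, -0.751918)
Back-transform: tanh(-1.390946) = -0.883379, tanh(-0.751918) = -0.636292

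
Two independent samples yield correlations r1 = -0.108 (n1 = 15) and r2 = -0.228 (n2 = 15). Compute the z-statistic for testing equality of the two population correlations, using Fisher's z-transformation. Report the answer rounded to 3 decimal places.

Fisher z-transforms: z1 = atanh(-0.108) = -0.108423, z2 = atanh(-0.228) = -0.232079; difference d = 0.123656
Var(d) = 1/12 + 1/12 = 0.0833333 + 0.0833333 = 0.1666666
z = d/√Var(d) = 0.123656 / √0.1666666 = 0.123656 / 0.408248 = 0.303

0.303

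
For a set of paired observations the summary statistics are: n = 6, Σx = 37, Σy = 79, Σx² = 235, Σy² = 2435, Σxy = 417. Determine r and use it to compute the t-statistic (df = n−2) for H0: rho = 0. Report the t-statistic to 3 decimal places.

-2.067

S_xy = nΣxy − ΣxΣy = 6·417 − 37·79 = 2502 − 2923 = -421
S_xx = nΣx² − (Σx)² = 6·235 − 37² = 1410 − 1369 = 41
S_yy = nΣy² − (Σy)² = 6·2435 − 79² = 14610 − 6241 = 8369
r = S_xy / √(S_xx·S_yy) = -421 / √(41·8369) = -421 / √343129 = -421 / 585.7721 = -0.7187
t = r·√(n−2)/√(1−r²) = -0.7187·√4 / √(1−0.516530) = -1.437400 / 0.695320 = -2.067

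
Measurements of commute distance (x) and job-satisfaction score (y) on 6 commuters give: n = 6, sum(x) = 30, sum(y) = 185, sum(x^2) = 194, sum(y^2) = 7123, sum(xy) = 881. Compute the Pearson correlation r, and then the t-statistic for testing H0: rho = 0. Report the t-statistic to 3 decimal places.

-0.358

S_xy = nΣxy − ΣxΣy = 6·881 − 30·185 = 5286 − 5550 = -264
S_xx = nΣx² − (Σx)² = 6·194 − 30² = 1164 − 900 = 264
S_yy = nΣy² − (Σy)² = 6·7123 − 185² = 42738 − 34225 = 8513
r = S_xy / √(S_xx·S_yy) = -264 / √(264·8513) = -264 / √2247432 = -264 / 1499.1438 = -0.1761
t = r·√(n−2)/√(1−r²) = -0.1761·√4 / √(1−0.031011) = -0.352200 / 0.984372 = -0.358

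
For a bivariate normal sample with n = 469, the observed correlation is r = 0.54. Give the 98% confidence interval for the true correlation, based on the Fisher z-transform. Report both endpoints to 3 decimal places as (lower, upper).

(0.459, 0.612)

z_r = atanh(0.54) = 0.604156;  SE = 1/√(n−3) = 1/√466 = 0.046324
z-limits: 0.604156 ± 2.326·0.046324 = 0.604156 ± 0.107750 = [0.496406, 0.711906]
ρ-limits: (tanh 0.496406, tanh 0.711906) = (0.459, 0.612)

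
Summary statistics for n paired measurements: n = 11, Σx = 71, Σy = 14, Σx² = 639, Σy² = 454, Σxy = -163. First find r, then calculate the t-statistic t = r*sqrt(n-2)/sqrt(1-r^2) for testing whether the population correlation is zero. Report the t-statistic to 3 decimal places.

S_xy = nΣxy − ΣxΣy = 11·(-163) − 71·14 = -1793 − 994 = -2787
S_xx = nΣx² − (Σx)² = 11·639 − 71² = 7029 − 5041 = 1988
S_yy = nΣy² − (Σy)² = 11·454 − 14² = 4994 − 196 = 4798
r = S_xy / √(S_xx·S_yy) = -2787 / √(1988·4798) = -2787 / √9538424 = -2787 / 3088.4339 = -0.9024
t = r·√(n−2)/√(1−r²) = -0.9024·√9 / √(1−0.814326) = -2.707200 / 0.430899 = -6.283

-6.283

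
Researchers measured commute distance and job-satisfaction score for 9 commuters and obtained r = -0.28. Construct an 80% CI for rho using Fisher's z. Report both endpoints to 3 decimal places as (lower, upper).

(-0.670, 0.231)

Fisher z: z_r = atanh(r) = ½·ln((1+(-0.28))/(1−(-0.28))) = -0.287682
SE(z) = 1/√(n−3) = 1/√6 = 0.408248
80% ⇒ z* = 1.282; margin = 1.282·0.408248 = 0.523374
CI on z-scale: (-0.811056, 0.235692)
Back-transform: tanh(-0.811056) = -0.670172, tanh(0.235692) = 0.231423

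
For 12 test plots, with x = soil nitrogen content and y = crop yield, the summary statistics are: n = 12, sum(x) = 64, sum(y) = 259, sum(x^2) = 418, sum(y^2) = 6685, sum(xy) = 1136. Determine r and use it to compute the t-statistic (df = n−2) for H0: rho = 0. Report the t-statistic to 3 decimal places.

S_xy = nΣxy − ΣxΣy = 12·1136 − 64·259 = 13632 − 16576 = -2944
S_xx = nΣx² − (Σx)² = 12·418 − 64² = 5016 − 4096 = 920
S_yy = nΣy² − (Σy)² = 12·6685 − 259² = 80220 − 67081 = 13139
r = S_xy / √(S_xx·S_yy) = -2944 / √(920·13139) = -2944 / √12087880 = -2944 / 3476.7629 = -0.8468
t = r·√(n−2)/√(1−r²) = -0.8468·√10 / √(1−0.717070) = -2.677817 / 0.531912 = -5.034

-5.034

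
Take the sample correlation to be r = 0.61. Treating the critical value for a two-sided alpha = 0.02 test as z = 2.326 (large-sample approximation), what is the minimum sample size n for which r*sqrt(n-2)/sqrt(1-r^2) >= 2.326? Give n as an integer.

r√(n−2)/√(1−r²) ≥ 2.326  ⇔  n−2 ≥ (2.326)²·(1−r²)/r²
(1−r²)/r² = (1−0.3721)/0.3721 = 1.6874
n ≥ 2 + 5.410276·1.6874 = 2 + 9.1293 = 11.1293
⌈11.1293⌉ = 12

12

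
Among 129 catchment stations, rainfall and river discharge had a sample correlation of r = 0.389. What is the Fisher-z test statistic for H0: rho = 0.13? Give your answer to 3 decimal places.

z_r = atanh(0.389) = 0.410621,  z_0 = atanh(0.13) = 0.130740
SE = 1/√(n−3) = 1/√126 = 0.089087
z = (z_r − z_0)/SE = (0.410621 − 0.130740) / 0.089087 = 0.279881 / 0.089087 = 3.142

3.142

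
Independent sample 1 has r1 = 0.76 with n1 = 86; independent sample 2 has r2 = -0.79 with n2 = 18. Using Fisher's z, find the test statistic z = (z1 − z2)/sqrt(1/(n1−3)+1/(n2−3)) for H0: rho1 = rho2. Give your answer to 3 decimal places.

7.370

z1 = atanh(0.76) = 0.996215,  z2 = atanh(-0.79) = -1.071432
SE = √(1/(n1−3) + 1/(n2−3)) = √(1/83 + 1/15) = √(0.0120482 + 0.0666667) = √0.0787149 = 0.280562
z = (z1 − z2)/SE = (0.996215 − (-1.071432)) / 0.280562 = 2.067647 / 0.280562 = 7.370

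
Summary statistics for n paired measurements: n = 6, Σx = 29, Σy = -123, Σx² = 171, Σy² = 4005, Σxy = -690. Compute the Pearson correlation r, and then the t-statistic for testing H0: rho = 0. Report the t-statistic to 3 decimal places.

Numerator: nΣxy − (Σx)(Σy) = 6·(-690) − (29)(-123) = -573
Denominator: √[(nΣx²−(Σx)²)(nΣy²−(Σy)²)]
  nΣx²−(Σx)² = 6·171 − 841 = 185;  nΣy²−(Σy)² = 6·4005 − 15129 = 8901
  √(185·8901) = √1646685 = 1283.2322
r = -573 / 1283.2322 = -0.4465
t = r·√(n−2)/√(1−r²) = -0.4465·√4 / √(1−0.199362) = -0.893000 / 0.894784 = -0.998

-0.998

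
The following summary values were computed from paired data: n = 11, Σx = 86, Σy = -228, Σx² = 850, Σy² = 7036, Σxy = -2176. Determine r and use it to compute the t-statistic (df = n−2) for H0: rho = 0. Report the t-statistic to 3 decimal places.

-2.335

Numerator: nΣxy − (Σx)(Σy) = 11·(-2176) − (86)(-228) = -4328
Denominator: √[(nΣx²−(Σx)²)(nΣy²−(Σy)²)]
  nΣx²−(Σx)² = 11·850 − 7396 = 1954;  nΣy²−(Σy)² = 11·7036 − 51984 = 25412
  √(1954·25412) = √49655048 = 7046.6338
r = -4328 / 7046.6338 = -0.6142
t = r·√(n−2)/√(1−r²) = -0.6142·√9 / √(1−0.377242) = -1.842600 / 0.789150 = -2.335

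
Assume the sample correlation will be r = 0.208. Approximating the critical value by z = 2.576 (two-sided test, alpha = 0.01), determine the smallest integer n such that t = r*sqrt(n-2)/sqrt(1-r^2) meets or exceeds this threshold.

149

Need r·√(n−2)/√(1−r²) ≥ 2.576
√(n−2) ≥ 2.576·√(1−0.043264) / 0.208 = 2.576·0.978129 / 0.208 = 12.1138
n−2 ≥ 146.7442  ⇒  n ≥ 148.7442
Smallest integer n = 149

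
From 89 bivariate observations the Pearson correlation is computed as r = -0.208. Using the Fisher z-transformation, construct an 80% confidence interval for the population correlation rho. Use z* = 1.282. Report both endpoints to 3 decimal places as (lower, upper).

(-0.336, -0.073)

z_r = atanh(-0.208) = -0.211080;  SE = 1/√(n−3) = 1/√86 = 0.107833
z-limits: -0.211080 ± 1.282·0.107833 = -0.211080 ± 0.138242 = [-0.349322, -0.072838]
ρ-limits: (tanh -0.349322, tanh -0.072838) = (-0.336, -0.073)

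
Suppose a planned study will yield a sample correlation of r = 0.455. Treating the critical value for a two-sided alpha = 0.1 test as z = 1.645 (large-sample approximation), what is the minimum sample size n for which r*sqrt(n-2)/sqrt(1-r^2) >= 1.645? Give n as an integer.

Need r·√(n−2)/√(1−r²) ≥ 1.645
√(n−2) ≥ 1.645·√(1−0.207025) / 0.455 = 1.645·0.890491 / 0.455 = 3.2195
n−2 ≥ 10.3652  ⇒  n ≥ 12.3652
Smallest integer n = 13

13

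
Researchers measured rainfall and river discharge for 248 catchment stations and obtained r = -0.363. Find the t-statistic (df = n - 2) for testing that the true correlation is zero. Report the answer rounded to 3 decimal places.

-6.110

1 − r² = 1 − 0.131769 = 0.868231;  √(1−r²) = 0.931789
√(n−2) = √246 = 15.684387
t = r·√(n−2)/√(1−r²) = -0.363 · 15.684387 / 0.931789 = -6.110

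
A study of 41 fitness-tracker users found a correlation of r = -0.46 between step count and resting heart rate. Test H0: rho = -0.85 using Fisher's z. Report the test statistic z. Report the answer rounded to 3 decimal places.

4.678

Fisher z: atanh(-0.46) = -0.497311, atanh(-0.85) = -1.256153
z = (z_r − z_0)·√(n−3) = (-0.497311 − (-1.256153))·√38 = 0.758842 · 6.164414 = 4.678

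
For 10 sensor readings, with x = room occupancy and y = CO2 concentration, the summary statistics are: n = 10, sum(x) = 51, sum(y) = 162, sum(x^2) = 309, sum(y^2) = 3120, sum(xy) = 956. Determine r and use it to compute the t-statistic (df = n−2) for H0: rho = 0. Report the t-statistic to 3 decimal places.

4.272

S_xy = nΣxy − ΣxΣy = 10·956 − 51·162 = 9560 − 8262 = 1298
S_xx = nΣx² − (Σx)² = 10·309 − 51² = 3090 − 2601 = 489
S_yy = nΣy² − (Σy)² = 10·3120 − 162² = 31200 − 26244 = 4956
r = S_xy / √(S_xx·S_yy) = 1298 / √(489·4956) = 1298 / √2423484 = 1298 / 1556.7543 = 0.8338
t = r·√(n−2)/√(1−r²) = 0.8338·√8 / √(1−0.695222) = 2.358343 / 0.552067 = 4.272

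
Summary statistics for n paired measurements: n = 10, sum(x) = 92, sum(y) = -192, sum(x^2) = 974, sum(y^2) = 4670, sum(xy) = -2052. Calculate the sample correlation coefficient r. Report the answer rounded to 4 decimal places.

Numerator: nΣxy − (Σx)(Σy) = 10·(-2052) − (92)(-192) = -2856
Denominator: √[(nΣx²−(Σx)²)(nΣy²−(Σy)²)]
  nΣx²−(Σx)² = 10·974 − 8464 = 1276;  nΣy²−(Σy)² = 10·4670 − 36864 = 9836
  √(1276·9836) = √12550736 = 3542.7018
r = -2856 / 3542.7018 = -0.8062

-0.8062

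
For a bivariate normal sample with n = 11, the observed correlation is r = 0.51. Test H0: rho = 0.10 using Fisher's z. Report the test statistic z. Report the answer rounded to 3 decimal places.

Fisher z: atanh(0.51) = 0.562730, atanh(0.10) = 0.100335
z = (z_r − z_0)·√(n−3) = (0.562730 − 0.100335)·√8 = 0.462395 · 2.828427 = 1.308

1.308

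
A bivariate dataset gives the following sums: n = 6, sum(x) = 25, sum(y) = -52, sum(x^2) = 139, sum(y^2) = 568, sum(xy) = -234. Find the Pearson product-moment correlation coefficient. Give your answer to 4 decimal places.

-0.2711

S_xy = nΣxy − ΣxΣy = 6·(-234) − 25·(-52) = -1404 − (-1300) = -104
S_xx = nΣx² − (Σx)² = 6·139 − 25² = 834 − 625 = 209
S_yy = nΣy² − (Σy)² = 6·568 − (-52)² = 3408 − 2704 = 704
r = S_xy / √(S_xx·S_yy) = -104 / √(209·704) = -104 / √147136 = -104 / 383.5831 = -0.2711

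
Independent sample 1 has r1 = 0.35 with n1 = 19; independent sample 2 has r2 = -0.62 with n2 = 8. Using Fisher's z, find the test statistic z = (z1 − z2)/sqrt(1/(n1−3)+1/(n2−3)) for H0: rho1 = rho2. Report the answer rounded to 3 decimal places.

2.128

z1 = atanh(0.35) = 0.365444,  z2 = atanh(-0.62) = -0.725005
SE = √(1/(n1−3) + 1/(n2−3)) = √(1/16 + 1/5) = √(0.0625000 + 0.2000000) = √0.2625000 = 0.512348
z = (z1 − z2)/SE = (0.365444 − (-0.725005)) / 0.512348 = 1.090449 / 0.512348 = 2.128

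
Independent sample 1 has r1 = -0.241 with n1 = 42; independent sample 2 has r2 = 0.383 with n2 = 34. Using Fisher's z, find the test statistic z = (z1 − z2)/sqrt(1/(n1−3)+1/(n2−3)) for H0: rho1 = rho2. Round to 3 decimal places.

Fisher z-transforms: z1 = atanh(-0.241) = -0.245836, z2 = atanh(0.383) = 0.403571; difference d = -0.649407
Var(d) = 1/39 + 1/31 = 0.0256410 + 0.0322581 = 0.0578991
z = d/√Var(d) = -0.649407 / √0.0578991 = -0.649407 / 0.240622 = -2.699

-2.699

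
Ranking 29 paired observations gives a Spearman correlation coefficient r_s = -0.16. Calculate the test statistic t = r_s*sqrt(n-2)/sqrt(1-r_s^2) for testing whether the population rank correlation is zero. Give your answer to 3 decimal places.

t = r_s·√(n−2) / √(1−r_s²) with r_s = -0.16, n = 29
  = -0.16·√27 / √(1 − 0.0256)
  = -0.16·5.196152 / 0.987117
  = -0.831384 / 0.987117 = -0.842

-0.842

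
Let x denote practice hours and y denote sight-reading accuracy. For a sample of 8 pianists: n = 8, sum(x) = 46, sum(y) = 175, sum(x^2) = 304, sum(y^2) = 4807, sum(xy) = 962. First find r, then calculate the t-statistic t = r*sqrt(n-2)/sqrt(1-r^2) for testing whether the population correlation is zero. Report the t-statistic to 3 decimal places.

-0.566

S_xy = nΣxy − ΣxΣy = 8·962 − 46·175 = 7696 − 8050 = -354
S_xx = nΣx² − (Σx)² = 8·304 − 46² = 2432 − 2116 = 316
S_yy = nΣy² − (Σy)² = 8·4807 − 175² = 38456 − 30625 = 7831
r = S_xy / √(S_xx·S_yy) = -354 / √(316·7831) = -354 / √2474596 = -354 / 1573.0849 = -0.2250
t = r·√(n−2)/√(1−r²) = -0.2250·√6 / √(1−0.050625) = -0.551135 / 0.974359 = -0.566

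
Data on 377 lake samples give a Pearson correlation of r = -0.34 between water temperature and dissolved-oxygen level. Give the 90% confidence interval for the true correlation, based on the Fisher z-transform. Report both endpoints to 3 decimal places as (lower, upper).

(-0.413, -0.263)

z_r = atanh(-0.34) = -0.354093;  SE = 1/√(n−3) = 1/√374 = 0.051709
z-limits: -0.354093 ± 1.645·0.051709 = -0.354093 ± 0.085061 = [-0.439154, -0.269032]
ρ-limits: (tanh -0.439154, tanh -0.269032) = (-0.413, -0.263)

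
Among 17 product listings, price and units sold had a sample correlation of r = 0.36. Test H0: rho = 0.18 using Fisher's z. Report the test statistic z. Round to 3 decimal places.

0.729

z_r = atanh(0.36) = 0.376886,  z_0 = atanh(0.18) = 0.181983
SE = 1/√(n−3) = 1/√14 = 0.267261
z = (z_r − z_0)/SE = (0.376886 − 0.181983) / 0.267261 = 0.194903 / 0.267261 = 0.729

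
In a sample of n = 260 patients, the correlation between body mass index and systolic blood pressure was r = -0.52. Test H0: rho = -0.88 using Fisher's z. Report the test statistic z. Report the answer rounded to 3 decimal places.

12.816

z_r = atanh(-0.52) = -0.576340,  z_0 = atanh(-0.88) = -1.375768
SE = 1/√(n−3) = 1/√257 = 0.062378
z = (z_r − z_0)/SE = (-0.576340 − (-1.375768)) / 0.062378 = 0.799428 / 0.062378 = 12.816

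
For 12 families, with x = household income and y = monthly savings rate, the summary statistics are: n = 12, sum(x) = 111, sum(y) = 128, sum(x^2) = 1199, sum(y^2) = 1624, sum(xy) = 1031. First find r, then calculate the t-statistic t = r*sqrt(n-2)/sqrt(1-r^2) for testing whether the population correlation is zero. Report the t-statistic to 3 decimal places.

Numerator: nΣxy − (Σx)(Σy) = 12·1031 − (111)(128) = -1836
Denominator: √[(nΣx²−(Σx)²)(nΣy²−(Σy)²)]
  nΣx²−(Σx)² = 12·1199 − 12321 = 2067;  nΣy²−(Σy)² = 12·1624 − 16384 = 3104
  √(2067·3104) = √6415968 = 2532.9761
r = -1836 / 2532.9761 = -0.7248
t = r·√(n−2)/√(1−r²) = -0.7248·√10 / √(1−0.525335) = -2.292019 / 0.688959 = -3.327

-3.327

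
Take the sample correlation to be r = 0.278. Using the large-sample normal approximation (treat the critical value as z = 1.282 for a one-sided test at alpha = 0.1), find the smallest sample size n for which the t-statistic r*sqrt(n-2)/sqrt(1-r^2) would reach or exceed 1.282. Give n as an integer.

22

Need r·√(n−2)/√(1−r²) ≥ 1.282
√(n−2) ≥ 1.282·√(1−0.077284) / 0.278 = 1.282·0.960581 / 0.278 = 4.4297
n−2 ≥ 19.6222  ⇒  n ≥ 21.6222
Smallest integer n = 22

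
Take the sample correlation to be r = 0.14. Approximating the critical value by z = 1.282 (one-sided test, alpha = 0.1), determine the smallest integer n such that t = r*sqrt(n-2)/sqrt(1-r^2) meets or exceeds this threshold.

85

Need r·√(n−2)/√(1−r²) ≥ 1.282
√(n−2) ≥ 1.282·√(1−0.0196) / 0.14 = 1.282·0.990152 / 0.14 = 9.0670
n−2 ≥ 82.2105  ⇒  n ≥ 84.2105
Smallest integer n = 85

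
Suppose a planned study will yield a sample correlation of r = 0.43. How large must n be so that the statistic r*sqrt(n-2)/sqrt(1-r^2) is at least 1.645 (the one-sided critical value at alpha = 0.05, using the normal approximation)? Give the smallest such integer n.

14

Need r·√(n−2)/√(1−r²) ≥ 1.645
√(n−2) ≥ 1.645·√(1−0.1849) / 0.43 = 1.645·0.902829 / 0.43 = 3.4538
n−2 ≥ 11.9287  ⇒  n ≥ 13.9287
Smallest integer n = 14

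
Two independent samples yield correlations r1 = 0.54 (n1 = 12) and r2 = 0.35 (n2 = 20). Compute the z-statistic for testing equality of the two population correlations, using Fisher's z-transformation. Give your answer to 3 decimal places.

z1 = atanh(0.54) = 0.604156,  z2 = atanh(0.35) = 0.365444
SE = √(1/(n1−3) + 1/(n2−3)) = √(1/9 + 1/17) = √(0.1111111 + 0.0588235) = √0.1699346 = 0.412231
z = (z1 − z2)/SE = (0.604156 − 0.365444) / 0.412231 = 0.238712 / 0.412231 = 0.579

0.579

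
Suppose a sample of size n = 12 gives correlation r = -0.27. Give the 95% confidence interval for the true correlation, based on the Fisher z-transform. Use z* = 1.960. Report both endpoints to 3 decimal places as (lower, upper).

z_r = atanh(-0.27) = -0.276864;  SE = 1/√(n−3) = 1/√9 = 0.333333
z-limits: -0.276864 ± 1.960·0.333333 = -0.276864 ± 0.653333 = [-0.930197, 0.376469]
ρ-limits: (tanh -0.930197, tanh 0.376469) = (-0.731, 0.360)

(-0.731, 0.360)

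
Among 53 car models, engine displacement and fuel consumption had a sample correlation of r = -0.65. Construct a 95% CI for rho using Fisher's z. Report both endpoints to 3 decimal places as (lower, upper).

(-0.783, -0.461)

Fisher z: z_r = atanh(r) = ½·ln((1+(-0.65))/(1−(-0.65))) = -0.775299
SE(z) = 1/√(n−3) = 1/√50 = 0.141421
95% ⇒ z* = 1.960; margin = 1.960·0.141421 = 0.277185
CI on z-scale: (-1.052484, -0.498114)
Back-transform: tanh(-1.052484) = -0.782770, tanh(-0.498114) = -0.460633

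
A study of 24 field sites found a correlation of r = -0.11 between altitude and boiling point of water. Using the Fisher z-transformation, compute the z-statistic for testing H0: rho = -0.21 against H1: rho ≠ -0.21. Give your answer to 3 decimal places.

Fisher z: atanh(-0.11) = -0.110447, atanh(-0.21) = -0.213171
z = (z_r − z_0)·√(n−3) = (-0.110447 − (-0.213171))·√21 = 0.102724 · 4.582576 = 0.471

0.471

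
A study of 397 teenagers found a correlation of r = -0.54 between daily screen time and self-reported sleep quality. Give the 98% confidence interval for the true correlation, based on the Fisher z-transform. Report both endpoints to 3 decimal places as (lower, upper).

(-0.618, -0.452)

z_r = atanh(-0.54) = -0.604156;  SE = 1/√(n−3) = 1/√394 = 0.050379
z-limits: -0.604156 ± 2.326·0.050379 = -0.604156 ± 0.117182 = [-0.721338, -0.486974]
ρ-limits: (tanh -0.721338, tanh -0.486974) = (-0.618, -0.452)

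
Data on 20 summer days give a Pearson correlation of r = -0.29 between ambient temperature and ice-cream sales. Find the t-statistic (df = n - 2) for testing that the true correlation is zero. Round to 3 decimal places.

t = r·√(n−2) / √(1−r²) with r = -0.29, n = 20
  = -0.29·√18 / √(1 − 0.0841)
  = -0.29·4.242641 / 0.957027
  = -1.230366 / 0.957027 = -1.286

-1.286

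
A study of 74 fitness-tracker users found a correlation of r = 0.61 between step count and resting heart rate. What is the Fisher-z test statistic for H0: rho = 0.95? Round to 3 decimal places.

z_r = atanh(0.61) = 0.708921,  z_0 = atanh(0.95) = 1.831781
SE = 1/√(n−3) = 1/√71 = 0.118678
z = (z_r − z_0)/SE = (0.708921 − 1.831781) / 0.118678 = -1.122860 / 0.118678 = -9.461

-9.461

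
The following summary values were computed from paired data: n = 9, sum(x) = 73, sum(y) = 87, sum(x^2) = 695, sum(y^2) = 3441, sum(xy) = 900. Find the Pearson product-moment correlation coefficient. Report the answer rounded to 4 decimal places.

0.3757

S_xy = nΣxy − ΣxΣy = 9·900 − 73·87 = 8100 − 6351 = 1749
S_xx = nΣx² − (Σx)² = 9·695 − 73² = 6255 − 5329 = 926
S_yy = nΣy² − (Σy)² = 9·3441 − 87² = 30969 − 7569 = 23400
r = S_xy / √(S_xx·S_yy) = 1749 / √(926·23400) = 1749 / √21668400 = 1749 / 4654.9329 = 0.3757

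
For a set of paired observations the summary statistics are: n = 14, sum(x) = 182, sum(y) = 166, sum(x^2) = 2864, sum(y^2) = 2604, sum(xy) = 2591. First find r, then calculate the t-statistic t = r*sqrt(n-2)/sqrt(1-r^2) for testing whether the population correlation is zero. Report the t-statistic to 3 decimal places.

4.175

S_xy = nΣxy − ΣxΣy = 14·2591 − 182·166 = 36274 − 30212 = 6062
S_xx = nΣx² − (Σx)² = 14·2864 − 182² = 40096 − 33124 = 6972
S_yy = nΣy² − (Σy)² = 14·2604 − 166² = 36456 − 27556 = 8900
r = S_xy / √(S_xx·S_yy) = 6062 / √(6972·8900) = 6062 / √62050800 = 6062 / 7877.2330 = 0.7696
t = r·√(n−2)/√(1−r²) = 0.7696·√12 / √(1−0.592284) = 2.665973 / 0.638526 = 4.175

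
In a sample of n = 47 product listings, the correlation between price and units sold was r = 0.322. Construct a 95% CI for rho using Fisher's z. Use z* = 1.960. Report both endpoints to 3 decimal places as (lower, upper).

z_r = atanh(0.322) = 0.333877;  SE = 1/√(n−3) = 1/√44 = 0.150756
z-limits: 0.333877 ± 1.960·0.150756 = 0.333877 ± 0.295482 = [0.038395, 0.629359]
ρ-limits: (tanh 0.038395, tanh 0.629359) = (0.038, 0.558)

(0.038, 0.558)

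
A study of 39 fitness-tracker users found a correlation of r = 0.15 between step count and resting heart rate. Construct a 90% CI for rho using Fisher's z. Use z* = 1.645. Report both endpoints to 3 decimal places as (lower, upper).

(-0.122, 0.401)

Fisher z: z_r = atanh(r) = ½·ln((1+0.15)/(1−0.15)) = 0.151140
SE(z) = 1/√(n−3) = 1/√36 = 0.166667
90% ⇒ z* = 1.645; margin = 1.645·0.166667 = 0.274167
CI on z-scale: (-0.123027, 0.425307)
Back-transform: tanh(-0.123027) = -0.122410, tanh(0.425307) = 0.401392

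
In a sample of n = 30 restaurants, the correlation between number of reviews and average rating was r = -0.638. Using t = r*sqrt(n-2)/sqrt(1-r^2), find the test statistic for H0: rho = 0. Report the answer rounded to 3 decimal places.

-4.384

1 − r² = 1 − 0.407044 = 0.592956;  √(1−r²) = 0.770036
√(n−2) = √28 = 5.291503
t = r·√(n−2)/√(1−r²) = -0.638 · 5.291503 / 0.770036 = -4.384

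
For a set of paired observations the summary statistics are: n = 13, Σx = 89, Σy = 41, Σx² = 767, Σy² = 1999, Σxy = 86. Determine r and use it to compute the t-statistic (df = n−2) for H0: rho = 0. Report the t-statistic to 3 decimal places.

Numerator: nΣxy − (Σx)(Σy) = 13·86 − (89)(41) = -2531
Denominator: √[(nΣx²−(Σx)²)(nΣy²−(Σy)²)]
  nΣx²−(Σx)² = 13·767 − 7921 = 2050;  nΣy²−(Σy)² = 13·1999 − 1681 = 24306
  √(2050·24306) = √49827300 = 7058.8455
r = -2531 / 7058.8455 = -0.3586
t = r·√(n−2)/√(1−r²) = -0.3586·√11 / √(1−0.128594) = -1.189342 / 0.933491 = -1.274

-1.274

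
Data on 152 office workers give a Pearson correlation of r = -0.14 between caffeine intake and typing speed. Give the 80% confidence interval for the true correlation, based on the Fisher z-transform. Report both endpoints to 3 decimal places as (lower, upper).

(-0.241, -0.036)

Fisher z: z_r = atanh(r) = ½·ln((1+(-0.14))/(1−(-0.14))) = -0.140926
SE(z) = 1/√(n−3) = 1/√149 = 0.081923
80% ⇒ z* = 1.282; margin = 1.282·0.081923 = 0.105025
CI on z-scale: (-0.245951, -0.035901)
Back-transform: tanh(-0.245951) = -0.241109, tanh(-0.035901) = -0.035886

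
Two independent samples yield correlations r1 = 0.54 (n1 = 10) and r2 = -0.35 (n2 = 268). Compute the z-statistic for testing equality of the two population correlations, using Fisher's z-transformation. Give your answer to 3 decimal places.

2.532

Fisher z-transforms: z1 = atanh(0.54) = 0.604156, z2 = atanh(-0.35) = -0.365444; difference d = 0.969600
Var(d) = 1/7 + 1/265 = 0.1428571 + 0.0037736 = 0.1466307
z = d/√Var(d) = 0.969600 / √0.1466307 = 0.969600 / 0.382924 = 2.532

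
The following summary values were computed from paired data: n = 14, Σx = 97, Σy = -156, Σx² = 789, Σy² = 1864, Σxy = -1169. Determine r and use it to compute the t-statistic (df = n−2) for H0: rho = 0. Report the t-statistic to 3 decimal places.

-3.668

S_xy = nΣxy − ΣxΣy = 14·(-1169) − 97·(-156) = -16366 − (-15132) = -1234
S_xx = nΣx² − (Σx)² = 14·789 − 97² = 11046 − 9409 = 1637
S_yy = nΣy² − (Σy)² = 14·1864 − (-156)² = 26096 − 24336 = 1760
r = S_xy / √(S_xx·S_yy) = -1234 / √(1637·1760) = -1234 / √2881120 = -1234 / 1697.3862 = -0.7270
t = r·√(n−2)/√(1−r²) = -0.7270·√12 / √(1−0.528529) = -2.518402 / 0.686637 = -3.668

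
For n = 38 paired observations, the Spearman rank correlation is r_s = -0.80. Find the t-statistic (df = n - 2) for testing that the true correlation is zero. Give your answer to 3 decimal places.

t = r_s·√(n−2) / √(1−r_s²) with r_s = -0.80, n = 38
  = -0.80·√36 / √(1 − 0.6400)
  = -0.80·6.000000 / 0.600000
  = -4.800000 / 0.600000 = -8.000

-8.000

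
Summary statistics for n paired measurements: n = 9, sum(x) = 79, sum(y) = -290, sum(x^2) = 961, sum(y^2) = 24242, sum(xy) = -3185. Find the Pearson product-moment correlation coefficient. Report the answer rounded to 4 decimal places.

-0.3203

Numerator: nΣxy − (Σx)(Σy) = 9·(-3185) − (79)(-290) = -5755
Denominator: √[(nΣx²−(Σx)²)(nΣy²−(Σy)²)]
  nΣx²−(Σx)² = 9·961 − 6241 = 2408;  nΣy²−(Σy)² = 9·24242 − 84100 = 134078
  √(2408·134078) = √322859824 = 17968.3005
r = -5755 / 17968.3005 = -0.3203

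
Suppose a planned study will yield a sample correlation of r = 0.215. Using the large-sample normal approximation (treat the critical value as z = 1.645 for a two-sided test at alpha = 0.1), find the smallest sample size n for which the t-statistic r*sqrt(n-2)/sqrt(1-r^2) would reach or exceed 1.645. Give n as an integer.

Need r·√(n−2)/√(1−r²) ≥ 1.645
√(n−2) ≥ 1.645·√(1−0.046225) / 0.215 = 1.645·0.976614 / 0.215 = 7.4722
n−2 ≥ 55.8338  ⇒  n ≥ 57.8338
Smallest integer n = 58

58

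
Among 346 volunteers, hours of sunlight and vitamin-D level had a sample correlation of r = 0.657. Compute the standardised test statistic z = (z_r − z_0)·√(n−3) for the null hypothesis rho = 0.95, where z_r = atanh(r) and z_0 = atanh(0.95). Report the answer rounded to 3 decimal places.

z_r = atanh(0.657) = 0.787517,  z_0 = atanh(0.95) = 1.831781
SE = 1/√(n−3) = 1/√343 = 0.053995
z = (z_r − z_0)/SE = (0.787517 − 1.831781) / 0.053995 = -1.044264 / 0.053995 = -19.340

-19.340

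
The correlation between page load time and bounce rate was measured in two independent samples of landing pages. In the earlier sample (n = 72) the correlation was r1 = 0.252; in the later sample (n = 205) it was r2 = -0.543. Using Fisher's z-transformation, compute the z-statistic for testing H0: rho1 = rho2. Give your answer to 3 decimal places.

Fisher z-transforms: z1 = atanh(0.252) = 0.257547, z2 = atanh(-0.543) = -0.608400; difference d = 0.865947
Var(d) = 1/69 + 1/202 = 0.0144928 + 0.0049505 = 0.0194433
z = d/√Var(d) = 0.865947 / √0.0194433 = 0.865947 / 0.139439 = 6.210

6.210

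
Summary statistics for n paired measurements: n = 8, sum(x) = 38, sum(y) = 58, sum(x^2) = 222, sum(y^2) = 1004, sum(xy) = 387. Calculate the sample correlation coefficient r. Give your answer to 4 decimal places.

0.7165

S_xy = nΣxy − ΣxΣy = 8·387 − 38·58 = 3096 − 2204 = 892
S_xx = nΣx² − (Σx)² = 8·222 − 38² = 1776 − 1444 = 332
S_yy = nΣy² − (Σy)² = 8·1004 − 58² = 8032 − 3364 = 4668
r = S_xy / √(S_xx·S_yy) = 892 / √(332·4668) = 892 / √1549776 = 892 / 1244.9000 = 0.7165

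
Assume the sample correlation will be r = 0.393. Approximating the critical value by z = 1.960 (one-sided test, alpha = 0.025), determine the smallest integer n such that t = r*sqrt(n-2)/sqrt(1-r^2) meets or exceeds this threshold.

Need r·√(n−2)/√(1−r²) ≥ 1.960
√(n−2) ≥ 1.960·√(1−0.154449) / 0.393 = 1.960·0.919538 / 0.393 = 4.5860
n−2 ≥ 21.0314  ⇒  n ≥ 23.0314
Smallest integer n = 24

24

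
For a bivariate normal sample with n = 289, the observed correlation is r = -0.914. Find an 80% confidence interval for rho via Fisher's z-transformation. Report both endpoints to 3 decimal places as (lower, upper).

z_r = atanh(-0.914) = -1.551302;  SE = 1/√(n−3) = 1/√286 = 0.059131
z-limits: -1.551302 ± 1.282·0.059131 = -1.551302 ± 0.075806 = [-1.627108, -1.475496]
ρ-limits: (tanh -1.627108, tanh -1.475496) = (-0.926, -0.901)

(-0.926, -0.901)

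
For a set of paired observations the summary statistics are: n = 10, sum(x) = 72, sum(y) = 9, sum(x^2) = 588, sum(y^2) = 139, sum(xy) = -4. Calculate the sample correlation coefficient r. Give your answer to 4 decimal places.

-0.7208

Numerator: nΣxy − (Σx)(Σy) = 10·(-4) − (72)(9) = -688
Denominator: √[(nΣx²−(Σx)²)(nΣy²−(Σy)²)]
  nΣx²−(Σx)² = 10·588 − 5184 = 696;  nΣy²−(Σy)² = 10·139 − 81 = 1309
  √(696·1309) = √911064 = 954.4967
r = -688 / 954.4967 = -0.7208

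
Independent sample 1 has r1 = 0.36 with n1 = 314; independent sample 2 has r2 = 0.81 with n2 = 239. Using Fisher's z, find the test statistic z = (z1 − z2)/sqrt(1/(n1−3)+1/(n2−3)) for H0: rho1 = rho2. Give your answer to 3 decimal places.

-8.689

z1 = atanh(0.36) = 0.376886,  z2 = atanh(0.81) = 1.127029
SE = √(1/(n1−3) + 1/(n2−3)) = √(1/311 + 1/236) = √(0.0032154 + 0.0042373) = √0.0074527 = 0.086329
z = (z1 − z2)/SE = (0.376886 − 1.127029) / 0.086329 = -0.750143 / 0.086329 = -8.689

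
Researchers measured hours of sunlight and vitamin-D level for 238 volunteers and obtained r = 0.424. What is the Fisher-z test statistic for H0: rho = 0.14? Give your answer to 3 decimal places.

z_r = atanh(0.424) = 0.452559,  z_0 = atanh(0.14) = 0.140926
SE = 1/√(n−3) = 1/√235 = 0.065233
z = (z_r − z_0)/SE = (0.452559 − 0.140926) / 0.065233 = 0.311633 / 0.065233 = 4.777

4.777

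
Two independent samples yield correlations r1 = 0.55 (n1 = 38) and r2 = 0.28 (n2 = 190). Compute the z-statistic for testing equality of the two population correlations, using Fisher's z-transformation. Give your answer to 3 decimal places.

z1 = atanh(0.55) = 0.618381,  z2 = atanh(0.28) = 0.287682
SE = √(1/(n1−3) + 1/(n2−3)) = √(1/35 + 1/187) = √(0.0285714 + 0.0053476) = √0.0339190 = 0.184171
z = (z1 − z2)/SE = (0.618381 − 0.287682) / 0.184171 = 0.330699 / 0.184171 = 1.796

1.796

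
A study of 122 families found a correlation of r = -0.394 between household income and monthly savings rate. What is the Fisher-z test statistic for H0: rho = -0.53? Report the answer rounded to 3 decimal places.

z_r = atanh(-0.394) = -0.416526,  z_0 = atanh(-0.53) = -0.590145
SE = 1/√(n−3) = 1/√119 = 0.091670
z = (z_r − z_0)/SE = (-0.416526 − (-0.590145)) / 0.091670 = 0.173619 / 0.091670 = 1.894

1.894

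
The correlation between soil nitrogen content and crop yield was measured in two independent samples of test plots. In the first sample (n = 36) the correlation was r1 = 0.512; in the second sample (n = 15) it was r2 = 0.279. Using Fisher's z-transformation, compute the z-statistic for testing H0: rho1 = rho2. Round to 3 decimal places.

z1 = atanh(0.512) = 0.565437,  z2 = atanh(0.279) = 0.286597
SE = √(1/(n1−3) + 1/(n2−3)) = √(1/33 + 1/12) = √(0.0303030 + 0.0833333) = √0.1136363 = 0.337100
z = (z1 − z2)/SE = (0.565437 − 0.286597) / 0.337100 = 0.278840 / 0.337100 = 0.827

0.827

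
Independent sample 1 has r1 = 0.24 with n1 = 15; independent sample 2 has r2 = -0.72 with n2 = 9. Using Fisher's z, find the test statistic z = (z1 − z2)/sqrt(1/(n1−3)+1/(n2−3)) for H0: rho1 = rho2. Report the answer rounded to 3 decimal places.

2.305

z1 = atanh(0.24) = 0.244774,  z2 = atanh(-0.72) = -0.907645
SE = √(1/(n1−3) + 1/(n2−3)) = √(1/12 + 1/6) = √(0.0833333 + 0.1666667) = √0.2500000 = 0.500000
z = (z1 − z2)/SE = (0.244774 − (-0.907645)) / 0.500000 = 1.152419 / 0.500000 = 2.305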